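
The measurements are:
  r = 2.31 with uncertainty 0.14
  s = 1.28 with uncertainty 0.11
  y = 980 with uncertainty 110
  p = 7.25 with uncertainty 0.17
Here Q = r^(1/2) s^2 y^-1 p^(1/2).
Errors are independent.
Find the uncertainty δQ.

0.00142

For a monomial Q ∝ r^(1/2), s^2, y^-1, p^(1/2), fractional errors add in quadrature:
  (½·δr/r)² = (0.5×0.0606)² = 0.000918;  (2·δs/s)² = (2×0.0859)² = 0.0295;  (-1·δy/y)² = (-1×0.112)² = 0.0126;  (½·δp/p)² = (0.5×0.0234)² = 0.000137
δQ/Q = √(0.0432) = 0.208
Q = 0.00684, so δQ = 0.208 × 0.00684 = 0.00142.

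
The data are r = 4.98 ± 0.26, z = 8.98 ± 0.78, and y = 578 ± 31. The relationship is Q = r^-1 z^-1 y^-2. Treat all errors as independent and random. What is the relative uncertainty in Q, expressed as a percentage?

Products/powers → add relative errors in quadrature, weighted by exponent:
  (-1·δr/r)² = (-1×0.0522)² = 0.00273;  (-1·δz/z)² = (-1×0.0869)² = 0.00754;  (-2·δy/y)² = (-2×0.0536)² = 0.0115
δQ/Q = √(0.0218) = 0.148

14.8%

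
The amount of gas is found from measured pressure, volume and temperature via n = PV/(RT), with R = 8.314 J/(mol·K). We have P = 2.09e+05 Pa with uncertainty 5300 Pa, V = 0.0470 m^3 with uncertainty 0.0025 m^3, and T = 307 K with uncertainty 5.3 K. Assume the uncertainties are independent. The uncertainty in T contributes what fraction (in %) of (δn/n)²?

(δn/n)² = (1·δP/P)² + (1·δV/V)² + (-1·δT/T)²
  P term: (1×0.0254)² = 0.000643
  V term: (1×0.0532)² = 0.00283
  T term: (-1×0.0173)² = 0.000298
Total = 0.00377. Share from T = 0.000298/0.00377 = 0.0790.

7.90%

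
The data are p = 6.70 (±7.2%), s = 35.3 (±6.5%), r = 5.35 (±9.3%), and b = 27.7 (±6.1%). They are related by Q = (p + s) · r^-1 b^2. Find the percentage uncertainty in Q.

Let u = p + s = 42.0. δu = √(δp² + δs²) = √(0.233 + 5.26) = 2.34, so δu/u = 0.0558.
Q is then a monomial in u, r, b:
δQ/Q = √((δu/u)² + (-1·δr/r)² + (2·δb/b)²) = √(0.00312 + 0.00865 + 0.0149) = 0.163

16.3%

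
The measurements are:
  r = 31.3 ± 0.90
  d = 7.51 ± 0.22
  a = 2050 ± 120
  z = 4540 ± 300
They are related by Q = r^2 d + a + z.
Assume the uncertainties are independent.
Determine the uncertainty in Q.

Let p = r^2·d = 7360. δp/p = √((2·δr/r)² + (1·δd/d)²) = √(0.00331 + 0.000858) = 0.0645, so δp = 475.
Q = p + a + z: δQ = √(δp² + δa² + δz²) = √(2.25e+05 + 14400 + 90000) = 574

574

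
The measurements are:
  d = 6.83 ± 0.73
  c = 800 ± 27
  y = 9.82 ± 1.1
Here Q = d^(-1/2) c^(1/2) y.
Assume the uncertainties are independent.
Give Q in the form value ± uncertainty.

Products/powers → add relative errors in quadrature, weighted by exponent:
  (−½·δd/d)² = (-0.5×0.107)² = 0.00286;  (½·δc/c)² = (0.5×0.0338)² = 0.000285;  (1·δy/y)² = (1×0.112)² = 0.0125
δQ/Q = √(0.0157) = 0.125
Q = 106, so δQ = 0.125 × 106 = 13.3.

106 ± 13.3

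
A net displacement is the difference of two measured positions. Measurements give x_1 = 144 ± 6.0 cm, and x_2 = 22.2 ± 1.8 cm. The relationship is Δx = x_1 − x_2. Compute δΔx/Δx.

0.0514

Absolute uncertainties add in quadrature for a linear combination:
  (δx_1)² = 36.0;  (δx_2)² = 3.24
δΔx = √(39.2) = 6.26 cm
Δx = 122 cm, so δΔx/Δx = 6.26/122 = 0.0514.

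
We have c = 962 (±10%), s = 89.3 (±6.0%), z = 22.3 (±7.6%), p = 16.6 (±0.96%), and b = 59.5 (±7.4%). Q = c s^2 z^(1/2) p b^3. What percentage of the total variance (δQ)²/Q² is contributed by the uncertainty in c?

13.3%

(δQ/Q)² = (1·δc/c)² + (2·δs/s)² + (½·δz/z)² + (1·δp/p)² + (3·δb/b)²
  c term: (1×0.100)² = 0.0100
  s term: (2×0.0600)² = 0.0144
  z term: (0.5×0.0760)² = 0.00144
  p term: (1×0.00960)² = 9.22e-05
  b term: (3×0.0740)² = 0.0493
Total = 0.0752. Share from c = 0.0100/0.0752 = 0.133.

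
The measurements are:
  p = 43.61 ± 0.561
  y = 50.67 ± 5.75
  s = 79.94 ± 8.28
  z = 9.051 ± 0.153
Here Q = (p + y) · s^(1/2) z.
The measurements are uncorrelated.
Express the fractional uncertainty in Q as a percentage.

8.20%

Let u = p + y = 94.28. δu = √(δp² + δy²) = √(0.315 + 33.1) = 5.78, so δu/u = 0.0613.
Q is then a monomial in u, s, z:
δQ/Q = √((δu/u)² + (½·δs/s)² + (1·δz/z)²) = √(0.00376 + 0.00268 + 0.000286) = 0.0820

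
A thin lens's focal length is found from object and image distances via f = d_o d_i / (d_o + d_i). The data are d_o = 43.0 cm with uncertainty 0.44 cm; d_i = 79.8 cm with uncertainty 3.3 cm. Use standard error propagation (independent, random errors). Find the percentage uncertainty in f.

∂f/∂d_o = (d_i/(d_o+d_i))² = 0.422;  ∂f/∂d_i = (d_o/(d_o+d_i))² = 0.123
δf = √((∂f/∂d_o · δd_o)² + (∂f/∂d_i · δd_i)²) = √(0.0345 + 0.164) = 0.445 cm
f = 27.9 cm, so δf/f = 0.445/27.9 = 0.0159.

1.59%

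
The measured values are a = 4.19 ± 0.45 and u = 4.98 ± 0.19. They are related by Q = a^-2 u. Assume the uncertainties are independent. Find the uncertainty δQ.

0.0619

Q is a product of powers, so relative uncertainties combine in quadrature:
  (-2·δa/a)² = (-2×0.107)² = 0.0461;  (1·δu/u)² = (1×0.0382)² = 0.00146
δQ/Q = √(0.0476) = 0.218
Q = 0.284, so δQ = 0.218 × 0.284 = 0.0619.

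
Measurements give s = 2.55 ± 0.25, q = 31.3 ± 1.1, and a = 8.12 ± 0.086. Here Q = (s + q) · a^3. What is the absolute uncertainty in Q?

Let u = s + q = 33.9. δu = √(δs² + δq²) = √(0.0625 + 1.21) = 1.13, so δu/u = 0.0333.
Q is then a monomial in u, a:
δQ/Q = √((δu/u)² + (3·δa/a)²) = √(0.00111 + 0.00101) = 0.0460
Q = 18100, so δQ = 0.0460 × 18100 = 834.

834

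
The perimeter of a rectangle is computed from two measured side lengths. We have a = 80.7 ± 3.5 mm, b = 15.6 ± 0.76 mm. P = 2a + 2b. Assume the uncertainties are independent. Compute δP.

Absolute uncertainties add in quadrature for a linear combination:
  (2·δa)² = 49.0;  (2·δb)² = 2.31
δP = √(51.3) = 7.16 mm

7.16 mm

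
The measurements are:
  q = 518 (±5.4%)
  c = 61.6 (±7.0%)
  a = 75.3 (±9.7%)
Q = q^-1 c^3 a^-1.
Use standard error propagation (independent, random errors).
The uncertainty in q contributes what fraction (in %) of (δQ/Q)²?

5.17%

(δQ/Q)² = (-1·δq/q)² + (3·δc/c)² + (-1·δa/a)²
  q term: (-1×0.0540)² = 0.00292
  c term: (3×0.0700)² = 0.0441
  a term: (-1×0.0970)² = 0.00941
Total = 0.0564. Share from q = 0.00292/0.0564 = 0.0517.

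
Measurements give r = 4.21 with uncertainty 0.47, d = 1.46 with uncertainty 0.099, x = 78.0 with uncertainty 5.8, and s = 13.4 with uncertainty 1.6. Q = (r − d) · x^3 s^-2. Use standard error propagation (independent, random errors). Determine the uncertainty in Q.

2690

Let u = r − d = 2.75. δu = √(δr² + δd²) = √(0.221 + 0.00980) = 0.480, so δu/u = 0.175.
Q is then a monomial in u, x, s:
δQ/Q = √((δu/u)² + (3·δx/x)² + (-2·δs/s)²) = √(0.0305 + 0.0498 + 0.0570) = 0.371
Q = 7270, so δQ = 0.371 × 7270 = 2690.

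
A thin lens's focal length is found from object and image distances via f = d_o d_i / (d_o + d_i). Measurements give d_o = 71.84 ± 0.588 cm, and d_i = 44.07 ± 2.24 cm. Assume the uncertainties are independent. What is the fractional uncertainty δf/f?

∂f/∂d_o = (d_i/(d_o+d_i))² = 0.145;  ∂f/∂d_i = (d_o/(d_o+d_i))² = 0.384
δf = √((∂f/∂d_o · δd_o)² + (∂f/∂d_i · δd_i)²) = √(0.00723 + 0.740) = 0.865 cm
f = 27.31 cm, so δf/f = 0.865/27.31 = 0.0317.

0.0317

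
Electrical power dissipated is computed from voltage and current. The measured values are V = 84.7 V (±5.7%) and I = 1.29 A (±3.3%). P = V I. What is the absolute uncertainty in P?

P is a product of powers, so relative uncertainties combine in quadrature:
  (1·δV/V)² = (1×0.0570)² = 0.00325;  (1·δI/I)² = (1×0.0330)² = 0.00109
δP/P = √(0.00434) = 0.0659
P = 109 W, so δP = 0.0659 × 109 = 7.20 W.

7.20 W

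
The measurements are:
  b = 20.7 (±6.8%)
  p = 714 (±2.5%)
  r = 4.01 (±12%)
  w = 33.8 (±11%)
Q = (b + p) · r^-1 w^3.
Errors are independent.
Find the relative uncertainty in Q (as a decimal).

0.352

Let u = b + p = 735. δu = √(δb² + δp²) = √(1.98 + 319) = 17.9, so δu/u = 0.0244.
Q is then a monomial in u, r, w:
δQ/Q = √((δu/u)² + (-1·δr/r)² + (3·δw/w)²) = √(0.000594 + 0.0144 + 0.109) = 0.352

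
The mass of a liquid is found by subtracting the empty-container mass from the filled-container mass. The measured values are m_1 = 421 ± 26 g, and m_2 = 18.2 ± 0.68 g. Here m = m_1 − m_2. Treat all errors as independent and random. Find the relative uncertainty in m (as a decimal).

Each term contributes (cᵢ δxᵢ)² to (δm)²:
  (δm_1)² = 676;  (δm_2)² = 0.462
δm = √(676) = 26.0 g
m = 403 g, so δm/m = 26.0/403 = 0.0646.

0.0646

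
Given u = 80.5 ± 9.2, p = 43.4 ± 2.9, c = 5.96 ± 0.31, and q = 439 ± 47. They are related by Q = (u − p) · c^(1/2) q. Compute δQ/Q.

0.282

Let w = u − p = 37.1. δw = √(δu² + δp²) = √(84.6 + 8.41) = 9.65, so δw/w = 0.260.
Q is then a monomial in w, c, q:
δQ/Q = √((δw/w)² + (½·δc/c)² + (1·δq/q)²) = √(0.0676 + 0.000676 + 0.0115) = 0.282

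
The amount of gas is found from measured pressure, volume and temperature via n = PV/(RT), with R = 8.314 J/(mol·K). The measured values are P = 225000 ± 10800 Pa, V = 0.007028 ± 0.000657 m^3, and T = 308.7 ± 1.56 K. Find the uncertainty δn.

0.0648 mol

Relative error in a monomial: (δn/n)² = Σ (nᵢ · δxᵢ/xᵢ)².
  (1·δP/P)² = (1×0.0480)² = 0.00230;  (1·δV/V)² = (1×0.0935)² = 0.00874;  (-1·δT/T)² = (-1×0.00505)² = 2.55e-05
δn/n = √(0.0111) = 0.105
n = 0.6161 mol, so δn = 0.105 × 0.6161 = 0.0648 mol.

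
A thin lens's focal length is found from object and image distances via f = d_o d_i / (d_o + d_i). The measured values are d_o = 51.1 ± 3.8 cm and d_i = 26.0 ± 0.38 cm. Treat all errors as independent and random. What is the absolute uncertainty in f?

0.463 cm

∂f/∂d_o = (d_i/(d_o+d_i))² = 0.114;  ∂f/∂d_i = (d_o/(d_o+d_i))² = 0.439
δf = √((∂f/∂d_o · δd_o)² + (∂f/∂d_i · δd_i)²) = √(0.187 + 0.0279) = 0.463 cm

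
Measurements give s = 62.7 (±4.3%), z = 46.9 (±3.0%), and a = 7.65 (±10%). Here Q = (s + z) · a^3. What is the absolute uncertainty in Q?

Let u = s + z = 110. δu = √(δs² + δz²) = √(7.27 + 1.98) = 3.04, so δu/u = 0.0277.
Q is then a monomial in u, a:
δQ/Q = √((δu/u)² + (3·δa/a)²) = √(0.000770 + 0.0900) = 0.301
Q = 49100, so δQ = 0.301 × 49100 = 14800.

14800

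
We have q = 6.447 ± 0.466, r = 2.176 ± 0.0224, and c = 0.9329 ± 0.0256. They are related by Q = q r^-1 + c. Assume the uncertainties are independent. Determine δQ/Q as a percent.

Let p = q·r^-1 = 2.963. δp/p = √((1·δq/q)² + (-1·δr/r)²) = √(0.00522 + 0.000106) = 0.0730, so δp = 0.216.
Q = p + c: δQ = √(δp² + δc²) = √(0.0468 + 0.000655) = 0.218
Q = 3.896, so δQ/Q = 0.218/3.896 = 0.0559.

5.59%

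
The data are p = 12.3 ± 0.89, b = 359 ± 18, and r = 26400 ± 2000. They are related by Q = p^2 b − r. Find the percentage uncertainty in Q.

Let w = p^2·b = 54300. δw/w = √((2·δp/p)² + (1·δb/b)²) = √(0.0209 + 0.00251) = 0.153, so δw = 8320.
Q = w − r: δQ = √(δw² + δr²) = √(6.92e+07 + 4e+06) = 8560
Q = 27900, so δQ/Q = 8560/27900 = 0.307.

30.7%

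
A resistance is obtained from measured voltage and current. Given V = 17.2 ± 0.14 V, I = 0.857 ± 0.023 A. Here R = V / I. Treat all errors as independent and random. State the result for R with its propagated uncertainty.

20.1 ± 0.563 Ω

Each factor contributes (exponent × relative error)² to (δR/R)²:
  (1·δV/V)² = (1×0.00814)² = 6.63e-05;  (-1·δI/I)² = (-1×0.0268)² = 0.000720
δR/R = √(0.000787) = 0.0280
R = 20.1 Ω, so δR = 0.0280 × 20.1 = 0.563 Ω.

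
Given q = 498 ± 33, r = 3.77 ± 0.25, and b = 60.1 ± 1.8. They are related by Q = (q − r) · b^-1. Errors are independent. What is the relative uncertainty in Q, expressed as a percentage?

7.32%

Let u = q − r = 494. δu = √(δq² + δr²) = √(1090 + 0.0625) = 33.0, so δu/u = 0.0668.
Q is then a monomial in u, b:
δQ/Q = √((δu/u)² + (-1·δb/b)²) = √(0.00446 + 0.000897) = 0.0732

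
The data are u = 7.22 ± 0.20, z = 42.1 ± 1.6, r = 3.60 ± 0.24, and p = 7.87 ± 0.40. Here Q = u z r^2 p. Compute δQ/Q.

Products/powers → add relative errors in quadrature, weighted by exponent:
  (1·δu/u)² = (1×0.0277)² = 0.000767;  (1·δz/z)² = (1×0.0380)² = 0.00144;  (2·δr/r)² = (2×0.0667)² = 0.0178;  (1·δp/p)² = (1×0.0508)² = 0.00258
δQ/Q = √(0.0226) = 0.150

0.150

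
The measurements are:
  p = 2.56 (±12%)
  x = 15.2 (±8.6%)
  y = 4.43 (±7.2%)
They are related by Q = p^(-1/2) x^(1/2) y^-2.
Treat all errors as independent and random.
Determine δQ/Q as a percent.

Relative error in a monomial: (δQ/Q)² = Σ (nᵢ · δxᵢ/xᵢ)².
  (−½·δp/p)² = (-0.5×0.120)² = 0.00360;  (½·δx/x)² = (0.5×0.0860)² = 0.00185;  (-2·δy/y)² = (-2×0.0720)² = 0.0207
δQ/Q = √(0.0262) = 0.162

16.2%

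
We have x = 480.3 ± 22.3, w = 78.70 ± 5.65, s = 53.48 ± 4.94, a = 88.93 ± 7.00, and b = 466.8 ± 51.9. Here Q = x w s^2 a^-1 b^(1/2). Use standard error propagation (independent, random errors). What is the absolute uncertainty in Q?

5.92e+06

Each factor contributes (exponent × relative error)² to (δQ/Q)²:
  (1·δx/x)² = (1×0.0464)² = 0.00216;  (1·δw/w)² = (1×0.0718)² = 0.00515;  (2·δs/s)² = (2×0.0924)² = 0.0341;  (-1·δa/a)² = (-1×0.0787)² = 0.00620;  (½·δb/b)² = (0.5×0.111)² = 0.00309
δQ/Q = √(0.0507) = 0.225
Q = 2.627e+07, so δQ = 0.225 × 2.627e+07 = 5.92e+06.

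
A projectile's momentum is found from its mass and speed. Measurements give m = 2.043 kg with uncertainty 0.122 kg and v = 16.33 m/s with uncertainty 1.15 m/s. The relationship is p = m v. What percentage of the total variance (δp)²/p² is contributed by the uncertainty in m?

(δp/p)² = (1·δm/m)² + (1·δv/v)²
  m term: (1×0.0597)² = 0.00357
  v term: (1×0.0704)² = 0.00496
Total = 0.00853. Share from m = 0.00357/0.00853 = 0.418.

41.8%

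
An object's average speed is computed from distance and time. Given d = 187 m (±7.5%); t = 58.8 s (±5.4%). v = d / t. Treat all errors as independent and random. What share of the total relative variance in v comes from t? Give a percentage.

(δv/v)² = (1·δd/d)² + (-1·δt/t)²
  d term: (1×0.0750)² = 0.00562
  t term: (-1×0.0540)² = 0.00292
Total = 0.00854. Share from t = 0.00292/0.00854 = 0.341.

34.1%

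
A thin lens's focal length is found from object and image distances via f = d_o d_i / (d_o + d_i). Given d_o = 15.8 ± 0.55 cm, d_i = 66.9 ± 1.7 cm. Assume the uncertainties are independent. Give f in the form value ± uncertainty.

∂f/∂d_o = (d_i/(d_o+d_i))² = 0.654;  ∂f/∂d_i = (d_o/(d_o+d_i))² = 0.0365
δf = √((∂f/∂d_o · δd_o)² + (∂f/∂d_i · δd_i)²) = √(0.130 + 0.00385) = 0.365 cm
f = 12.8 cm.

12.8 ± 0.365 cm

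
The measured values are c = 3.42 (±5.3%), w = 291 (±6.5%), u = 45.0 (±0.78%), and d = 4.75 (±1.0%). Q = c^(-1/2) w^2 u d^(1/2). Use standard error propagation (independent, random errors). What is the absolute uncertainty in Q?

For a monomial Q ∝ c^(-1/2), w^2, u, d^(1/2), fractional errors add in quadrature:
  (−½·δc/c)² = (-0.5×0.0530)² = 0.000702;  (2·δw/w)² = (2×0.0650)² = 0.0169;  (1·δu/u)² = (1×0.00780)² = 6.08e-05;  (½·δd/d)² = (0.5×0.0100)² = 2.5e-05
δQ/Q = √(0.0177) = 0.133
Q = 4.49e+06, so δQ = 0.133 × 4.49e+06 = 5.97e+05.

5.97e+05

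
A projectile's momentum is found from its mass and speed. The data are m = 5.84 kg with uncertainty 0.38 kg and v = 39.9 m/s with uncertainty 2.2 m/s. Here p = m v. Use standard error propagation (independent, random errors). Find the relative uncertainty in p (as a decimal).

0.0853

Products/powers → add relative errors in quadrature, weighted by exponent:
  (1·δm/m)² = (1×0.0651)² = 0.00423;  (1·δv/v)² = (1×0.0551)² = 0.00304
δp/p = √(0.00727) = 0.0853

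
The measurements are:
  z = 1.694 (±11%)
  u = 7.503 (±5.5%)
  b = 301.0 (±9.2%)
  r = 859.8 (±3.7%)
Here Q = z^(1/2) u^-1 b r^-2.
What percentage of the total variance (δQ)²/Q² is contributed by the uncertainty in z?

(δQ/Q)² = (½·δz/z)² + (-1·δu/u)² + (1·δb/b)² + (-2·δr/r)²
  z term: (0.5×0.110)² = 0.00302
  u term: (-1×0.0550)² = 0.00302
  b term: (1×0.0920)² = 0.00846
  r term: (-2×0.0370)² = 0.00548
Total = 0.0200. Share from z = 0.00302/0.0200 = 0.151.

15.1%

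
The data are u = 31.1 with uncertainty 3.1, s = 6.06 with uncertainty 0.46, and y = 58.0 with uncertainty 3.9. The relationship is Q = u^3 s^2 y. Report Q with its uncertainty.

Q is a product of powers, so relative uncertainties combine in quadrature:
  (3·δu/u)² = (3×0.0997)² = 0.0894;  (2·δs/s)² = (2×0.0759)² = 0.0230;  (1·δy/y)² = (1×0.0672)² = 0.00452
δQ/Q = √(0.117) = 0.342
Q = 6.41e+07, so δQ = 0.342 × 6.41e+07 = 2.19e+07.

(6.41 ± 2.19) × 10^7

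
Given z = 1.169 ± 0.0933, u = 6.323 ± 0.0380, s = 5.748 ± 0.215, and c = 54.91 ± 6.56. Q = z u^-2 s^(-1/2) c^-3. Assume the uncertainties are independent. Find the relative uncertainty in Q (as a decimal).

Since Q is a product/quotient, work with relative uncertainties:
  (1·δz/z)² = (1×0.0798)² = 0.00637;  (-2·δu/u)² = (-2×0.00601)² = 0.000144;  (−½·δs/s)² = (-0.5×0.0374)² = 0.000350;  (-3·δc/c)² = (-3×0.119)² = 0.128
δQ/Q = √(0.135) = 0.368

0.368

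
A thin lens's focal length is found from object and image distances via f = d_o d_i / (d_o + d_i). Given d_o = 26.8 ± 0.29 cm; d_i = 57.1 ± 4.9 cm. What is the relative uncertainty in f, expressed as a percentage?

∂f/∂d_o = (d_i/(d_o+d_i))² = 0.463;  ∂f/∂d_i = (d_o/(d_o+d_i))² = 0.102
δf = √((∂f/∂d_o · δd_o)² + (∂f/∂d_i · δd_i)²) = √(0.0180 + 0.250) = 0.518 cm
f = 18.2 cm, so δf/f = 0.518/18.2 = 0.0284.

2.84%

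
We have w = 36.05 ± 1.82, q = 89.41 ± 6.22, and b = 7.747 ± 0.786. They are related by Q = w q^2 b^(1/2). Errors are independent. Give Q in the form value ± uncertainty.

(8.021 ± 1.26) × 10^5

Since Q is a product/quotient, work with relative uncertainties:
  (1·δw/w)² = (1×0.0505)² = 0.00255;  (2·δq/q)² = (2×0.0696)² = 0.0194;  (½·δb/b)² = (0.5×0.101)² = 0.00257
δQ/Q = √(0.0245) = 0.156
Q = 802100, so δQ = 0.156 × 802100 = 1.26e+05.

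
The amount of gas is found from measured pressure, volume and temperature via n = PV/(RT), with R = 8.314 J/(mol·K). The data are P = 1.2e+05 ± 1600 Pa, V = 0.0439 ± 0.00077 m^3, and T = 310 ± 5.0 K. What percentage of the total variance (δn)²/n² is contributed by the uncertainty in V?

41.3%

(δn/n)² = (1·δP/P)² + (1·δV/V)² + (-1·δT/T)²
  P term: (1×0.0133)² = 0.000178
  V term: (1×0.0175)² = 0.000308
  T term: (-1×0.0161)² = 0.000260
Total = 0.000746. Share from V = 0.000308/0.000746 = 0.413.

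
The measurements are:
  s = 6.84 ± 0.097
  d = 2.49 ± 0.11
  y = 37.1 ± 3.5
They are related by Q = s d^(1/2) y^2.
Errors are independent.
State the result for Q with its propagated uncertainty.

14900 ± 2830

Products/powers → add relative errors in quadrature, weighted by exponent:
  (1·δs/s)² = (1×0.0142)² = 0.000201;  (½·δd/d)² = (0.5×0.0442)² = 0.000488;  (2·δy/y)² = (2×0.0943)² = 0.0356
δQ/Q = √(0.0363) = 0.190
Q = 14900, so δQ = 0.190 × 14900 = 2830.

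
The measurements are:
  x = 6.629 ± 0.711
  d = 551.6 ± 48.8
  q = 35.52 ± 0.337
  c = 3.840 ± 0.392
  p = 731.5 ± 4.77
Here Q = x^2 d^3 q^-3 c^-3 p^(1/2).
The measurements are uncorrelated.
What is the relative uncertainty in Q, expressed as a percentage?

45.9%

Products/powers → add relative errors in quadrature, weighted by exponent:
  (2·δx/x)² = (2×0.107)² = 0.0460;  (3·δd/d)² = (3×0.0885)² = 0.0704;  (-3·δq/q)² = (-3×0.00949)² = 0.000810;  (-3·δc/c)² = (-3×0.102)² = 0.0938;  (½·δp/p)² = (0.5×0.00652)² = 1.06e-05
δQ/Q = √(0.211) = 0.459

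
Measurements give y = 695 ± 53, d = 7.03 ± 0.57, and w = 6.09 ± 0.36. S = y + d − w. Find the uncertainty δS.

Sums and differences: (δS)² = Σ (cᵢ δxᵢ)².
  (δy)² = 2810;  (δd)² = 0.325;  (δw)² = 0.130
δS = √(2810) = 53.0

53.0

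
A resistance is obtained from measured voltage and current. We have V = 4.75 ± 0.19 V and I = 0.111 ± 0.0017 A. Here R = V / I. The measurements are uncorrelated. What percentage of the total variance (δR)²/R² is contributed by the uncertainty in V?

(δR/R)² = (1·δV/V)² + (-1·δI/I)²
  V term: (1×0.0400)² = 0.00160
  I term: (-1×0.0153)² = 0.000235
Total = 0.00183. Share from V = 0.00160/0.00183 = 0.872.

87.2%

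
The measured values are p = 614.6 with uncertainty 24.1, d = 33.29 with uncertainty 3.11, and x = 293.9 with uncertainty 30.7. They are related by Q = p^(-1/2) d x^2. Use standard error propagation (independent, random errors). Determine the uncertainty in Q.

Relative error in a monomial: (δQ/Q)² = Σ (nᵢ · δxᵢ/xᵢ)².
  (−½·δp/p)² = (-0.5×0.0392)² = 0.000384;  (1·δd/d)² = (1×0.0934)² = 0.00873;  (2·δx/x)² = (2×0.104)² = 0.0436
δQ/Q = √(0.0528) = 0.230
Q = 116000, so δQ = 0.230 × 116000 = 26600.

26600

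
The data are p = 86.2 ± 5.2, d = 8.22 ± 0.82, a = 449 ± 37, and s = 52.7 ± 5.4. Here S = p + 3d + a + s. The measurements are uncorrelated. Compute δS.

Sums and differences: (δS)² = Σ (cᵢ δxᵢ)².
  (δp)² = 27.0;  (3·δd)² = 6.05;  (δa)² = 1370;  (δs)² = 29.2
δS = √(1430) = 37.8

37.8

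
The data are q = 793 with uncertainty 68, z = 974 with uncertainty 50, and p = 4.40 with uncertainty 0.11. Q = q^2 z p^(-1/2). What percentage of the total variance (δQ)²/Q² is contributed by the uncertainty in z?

(δQ/Q)² = (2·δq/q)² + (1·δz/z)² + (−½·δp/p)²
  q term: (2×0.0858)² = 0.0294
  z term: (1×0.0513)² = 0.00264
  p term: (-0.5×0.0250)² = 0.000156
Total = 0.0322. Share from z = 0.00264/0.0322 = 0.0818.

8.18%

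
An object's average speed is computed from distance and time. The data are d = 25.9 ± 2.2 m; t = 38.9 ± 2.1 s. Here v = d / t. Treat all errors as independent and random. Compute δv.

For a monomial v ∝ d, t^-1, fractional errors add in quadrature:
  (1·δd/d)² = (1×0.0849)² = 0.00722;  (-1·δt/t)² = (-1×0.0540)² = 0.00291
δv/v = √(0.0101) = 0.101
v = 0.666 m/s, so δv = 0.101 × 0.666 = 0.0670 m/s.

0.0670 m/s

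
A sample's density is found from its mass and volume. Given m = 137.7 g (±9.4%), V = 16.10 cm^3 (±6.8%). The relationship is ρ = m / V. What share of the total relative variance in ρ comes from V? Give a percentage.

(δρ/ρ)² = (1·δm/m)² + (-1·δV/V)²
  m term: (1×0.0940)² = 0.00884
  V term: (-1×0.0680)² = 0.00462
Total = 0.0135. Share from V = 0.00462/0.0135 = 0.344.

34.4%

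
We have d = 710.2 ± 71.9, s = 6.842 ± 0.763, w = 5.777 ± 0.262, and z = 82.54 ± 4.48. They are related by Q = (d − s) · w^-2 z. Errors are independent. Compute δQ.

Let u = d − s = 703.4. δu = √(δd² + δs²) = √(5170 + 0.582) = 71.9, so δu/u = 0.102.
Q is then a monomial in u, w, z:
δQ/Q = √((δu/u)² + (-2·δw/w)² + (1·δz/z)²) = √(0.0105 + 0.00823 + 0.00295) = 0.147
Q = 1740, so δQ = 0.147 × 1740 = 256.

256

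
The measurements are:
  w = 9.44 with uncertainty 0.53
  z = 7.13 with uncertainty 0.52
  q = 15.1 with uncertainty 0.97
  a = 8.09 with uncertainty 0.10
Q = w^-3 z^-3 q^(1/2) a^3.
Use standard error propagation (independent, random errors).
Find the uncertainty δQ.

0.00189

Products/powers → add relative errors in quadrature, weighted by exponent:
  (-3·δw/w)² = (-3×0.0561)² = 0.0284;  (-3·δz/z)² = (-3×0.0729)² = 0.0479;  (½·δq/q)² = (0.5×0.0642)² = 0.00103;  (3·δa/a)² = (3×0.0124)² = 0.00138
δQ/Q = √(0.0786) = 0.280
Q = 0.00675, so δQ = 0.280 × 0.00675 = 0.00189.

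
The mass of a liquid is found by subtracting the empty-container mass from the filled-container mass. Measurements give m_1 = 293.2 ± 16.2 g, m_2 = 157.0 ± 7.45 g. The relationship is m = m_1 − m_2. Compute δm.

Absolute uncertainties add in quadrature for a linear combination:
  (δm_1)² = 262;  (δm_2)² = 55.5
δm = √(318) = 17.8 g

17.8 g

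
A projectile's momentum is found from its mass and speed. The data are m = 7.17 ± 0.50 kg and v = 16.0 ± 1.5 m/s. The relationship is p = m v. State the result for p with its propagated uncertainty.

Products/powers → add relative errors in quadrature, weighted by exponent:
  (1·δm/m)² = (1×0.0697)² = 0.00486;  (1·δv/v)² = (1×0.0938)² = 0.00879
δp/p = √(0.0137) = 0.117
p = 115 kg·m/s, so δp = 0.117 × 115 = 13.4 kg·m/s.

115 ± 13.4 kg·m/s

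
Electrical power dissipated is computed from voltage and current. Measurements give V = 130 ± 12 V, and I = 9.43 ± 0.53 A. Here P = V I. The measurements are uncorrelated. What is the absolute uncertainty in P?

132 W

For a monomial P ∝ V, I, fractional errors add in quadrature:
  (1·δV/V)² = (1×0.0923)² = 0.00852;  (1·δI/I)² = (1×0.0562)² = 0.00316
δP/P = √(0.0117) = 0.108
P = 1230 W, so δP = 0.108 × 1230 = 132 W.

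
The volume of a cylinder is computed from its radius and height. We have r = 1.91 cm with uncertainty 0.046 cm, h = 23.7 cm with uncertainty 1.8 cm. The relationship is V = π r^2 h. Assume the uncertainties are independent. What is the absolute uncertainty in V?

24.4 cm^3

For a monomial V ∝ r^2, h, fractional errors add in quadrature:
  (2·δr/r)² = (2×0.0241)² = 0.00232;  (1·δh/h)² = (1×0.0759)² = 0.00577
δV/V = √(0.00809) = 0.0899
V = 272 cm^3, so δV = 0.0899 × 272 = 24.4 cm^3.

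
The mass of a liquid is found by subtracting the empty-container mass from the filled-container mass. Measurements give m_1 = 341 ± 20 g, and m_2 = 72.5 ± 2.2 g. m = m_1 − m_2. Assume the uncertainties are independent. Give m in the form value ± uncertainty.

Absolute uncertainties add in quadrature for a linear combination:
  (δm_1)² = 400;  (δm_2)² = 4.84
δm = √(405) = 20.1 g
m = 268 g.

268 ± 20.1 g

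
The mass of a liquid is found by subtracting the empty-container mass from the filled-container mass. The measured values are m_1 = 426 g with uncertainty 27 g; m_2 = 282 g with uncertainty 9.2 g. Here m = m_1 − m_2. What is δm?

28.5 g

m is a linear combination, so absolute uncertainties add in quadrature:
  (δm_1)² = 729;  (δm_2)² = 84.6
δm = √(814) = 28.5 g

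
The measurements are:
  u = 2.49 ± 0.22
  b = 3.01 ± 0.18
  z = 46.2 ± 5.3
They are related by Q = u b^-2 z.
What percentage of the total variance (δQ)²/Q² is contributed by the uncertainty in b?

40.6%

(δQ/Q)² = (1·δu/u)² + (-2·δb/b)² + (1·δz/z)²
  u term: (1×0.0884)² = 0.00781
  b term: (-2×0.0598)² = 0.0143
  z term: (1×0.115)² = 0.0132
Total = 0.0353. Share from b = 0.0143/0.0353 = 0.406.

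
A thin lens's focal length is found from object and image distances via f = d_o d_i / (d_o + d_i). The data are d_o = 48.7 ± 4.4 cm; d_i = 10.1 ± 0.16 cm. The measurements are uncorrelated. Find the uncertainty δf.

0.170 cm

∂f/∂d_o = (d_i/(d_o+d_i))² = 0.0295;  ∂f/∂d_i = (d_o/(d_o+d_i))² = 0.686
δf = √((∂f/∂d_o · δd_o)² + (∂f/∂d_i · δd_i)²) = √(0.0169 + 0.0120) = 0.170 cm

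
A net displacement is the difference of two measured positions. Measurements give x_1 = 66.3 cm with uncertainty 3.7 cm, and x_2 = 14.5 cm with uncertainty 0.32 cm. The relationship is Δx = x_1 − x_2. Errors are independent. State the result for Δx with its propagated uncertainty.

Sums and differences: (δΔx)² = Σ (cᵢ δxᵢ)².
  (δx_1)² = 13.7;  (δx_2)² = 0.102
δΔx = √(13.8) = 3.71 cm
Δx = 51.8 cm.

51.8 ± 3.71 cm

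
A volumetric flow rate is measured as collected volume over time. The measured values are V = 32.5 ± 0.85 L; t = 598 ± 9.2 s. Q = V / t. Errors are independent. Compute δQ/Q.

Relative error in a monomial: (δQ/Q)² = Σ (nᵢ · δxᵢ/xᵢ)².
  (1·δV/V)² = (1×0.0262)² = 0.000684;  (-1·δt/t)² = (-1×0.0154)² = 0.000237
δQ/Q = √(0.000921) = 0.0303

0.0303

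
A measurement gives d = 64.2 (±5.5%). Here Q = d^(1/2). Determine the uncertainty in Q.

0.220

Q ∝ d^(1/2), so δQ/Q = |½| · δd/d = 0.5 × 0.0550 = 0.0275.
Q = 8.01, so δQ = 0.0275 × 8.01 = 0.220.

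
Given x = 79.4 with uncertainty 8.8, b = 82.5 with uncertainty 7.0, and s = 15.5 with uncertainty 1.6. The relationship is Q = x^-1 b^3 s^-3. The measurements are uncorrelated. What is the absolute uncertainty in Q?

0.790

Q is a product of powers, so relative uncertainties combine in quadrature:
  (-1·δx/x)² = (-1×0.111)² = 0.0123;  (3·δb/b)² = (3×0.0848)² = 0.0648;  (-3·δs/s)² = (-3×0.103)² = 0.0959
δQ/Q = √(0.173) = 0.416
Q = 1.90, so δQ = 0.416 × 1.90 = 0.790.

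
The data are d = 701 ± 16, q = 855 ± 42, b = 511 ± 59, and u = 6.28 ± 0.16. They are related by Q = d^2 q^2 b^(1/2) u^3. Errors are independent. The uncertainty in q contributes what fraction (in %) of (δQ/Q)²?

46.2%

(δQ/Q)² = (2·δd/d)² + (2·δq/q)² + (½·δb/b)² + (3·δu/u)²
  d term: (2×0.0228)² = 0.00208
  q term: (2×0.0491)² = 0.00965
  b term: (0.5×0.115)² = 0.00333
  u term: (3×0.0255)² = 0.00584
Total = 0.0209. Share from q = 0.00965/0.0209 = 0.462.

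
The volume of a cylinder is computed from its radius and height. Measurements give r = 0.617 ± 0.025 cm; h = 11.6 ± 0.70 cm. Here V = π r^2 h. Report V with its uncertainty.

13.9 ± 1.40 cm^3

V is a product of powers, so relative uncertainties combine in quadrature:
  (2·δr/r)² = (2×0.0405)² = 0.00657;  (1·δh/h)² = (1×0.0603)² = 0.00364
δV/V = √(0.0102) = 0.101
V = 13.9 cm^3, so δV = 0.101 × 13.9 = 1.40 cm^3.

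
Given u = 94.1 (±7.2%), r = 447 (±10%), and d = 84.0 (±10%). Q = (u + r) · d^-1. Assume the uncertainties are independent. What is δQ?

0.839

Let w = u + r = 541. δw = √(δu² + δr²) = √(45.9 + 2000) = 45.2, so δw/w = 0.0836.
Q is then a monomial in w, d:
δQ/Q = √((δw/w)² + (-1·δd/d)²) = √(0.00698 + 0.0100) = 0.130
Q = 6.44, so δQ = 0.130 × 6.44 = 0.839.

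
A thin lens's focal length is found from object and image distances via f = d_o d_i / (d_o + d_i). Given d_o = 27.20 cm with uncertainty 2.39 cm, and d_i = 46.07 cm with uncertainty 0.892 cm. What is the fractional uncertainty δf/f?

0.0557

∂f/∂d_o = (d_i/(d_o+d_i))² = 0.395;  ∂f/∂d_i = (d_o/(d_o+d_i))² = 0.138
δf = √((∂f/∂d_o · δd_o)² + (∂f/∂d_i · δd_i)²) = √(0.893 + 0.0151) = 0.953 cm
f = 17.10 cm, so δf/f = 0.953/17.10 = 0.0557.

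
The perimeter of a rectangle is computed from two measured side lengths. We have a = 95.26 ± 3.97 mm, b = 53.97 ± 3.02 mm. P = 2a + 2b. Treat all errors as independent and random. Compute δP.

9.98 mm

Sums and differences: (δP)² = Σ (cᵢ δxᵢ)².
  (2·δa)² = 63.0;  (2·δb)² = 36.5
δP = √(99.5) = 9.98 mm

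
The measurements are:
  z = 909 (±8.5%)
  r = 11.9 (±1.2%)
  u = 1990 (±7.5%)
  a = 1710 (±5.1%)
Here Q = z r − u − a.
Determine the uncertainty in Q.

945

Let p = z·r = 10800. δp/p = √((1·δz/z)² + (1·δr/r)²) = √(0.00723 + 0.000144) = 0.0858, so δp = 929.
Q = p − u − a: δQ = √(δp² + δu² + δa²) = √(8.62e+05 + 22300 + 7610) = 945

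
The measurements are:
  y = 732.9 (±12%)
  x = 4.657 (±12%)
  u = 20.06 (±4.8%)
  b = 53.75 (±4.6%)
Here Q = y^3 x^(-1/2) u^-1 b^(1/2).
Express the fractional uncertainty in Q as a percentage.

36.9%

Since Q is a product/quotient, work with relative uncertainties:
  (3·δy/y)² = (3×0.120)² = 0.130;  (−½·δx/x)² = (-0.5×0.120)² = 0.00360;  (-1·δu/u)² = (-1×0.0480)² = 0.00230;  (½·δb/b)² = (0.5×0.0460)² = 0.000529
δQ/Q = √(0.136) = 0.369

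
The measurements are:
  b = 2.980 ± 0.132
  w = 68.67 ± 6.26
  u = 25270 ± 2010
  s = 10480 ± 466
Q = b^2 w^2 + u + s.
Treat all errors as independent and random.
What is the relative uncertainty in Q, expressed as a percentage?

Let p = b^2·w^2 = 41880. δp/p = √((2·δb/b)² + (2·δw/w)²) = √(0.00785 + 0.0332) = 0.203, so δp = 8490.
Q = p + u + s: δQ = √(δp² + δu² + δs²) = √(7.21e+07 + 4.04e+06 + 2.17e+05) = 8740
Q = 77630, so δQ/Q = 8740/77630 = 0.113.

11.3%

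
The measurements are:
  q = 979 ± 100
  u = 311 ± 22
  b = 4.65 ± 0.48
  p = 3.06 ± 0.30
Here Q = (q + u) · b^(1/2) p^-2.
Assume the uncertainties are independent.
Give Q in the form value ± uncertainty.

297 ± 64.7

Let w = q + u = 1290. δw = √(δq² + δu²) = √(10000 + 484) = 102, so δw/w = 0.0794.
Q is then a monomial in w, b, p:
δQ/Q = √((δw/w)² + (½·δb/b)² + (-2·δp/p)²) = √(0.00630 + 0.00266 + 0.0384) = 0.218
Q = 297, so δQ = 0.218 × 297 = 64.7.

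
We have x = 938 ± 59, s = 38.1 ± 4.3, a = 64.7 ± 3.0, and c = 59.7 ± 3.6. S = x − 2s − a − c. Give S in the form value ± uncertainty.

For a sum/difference, combine absolute errors in quadrature:
  (δx)² = 3480;  (2·δs)² = 74.0;  (δa)² = 9.00;  (δc)² = 13.0
δS = √(3580) = 59.8
S = 737.

737 ± 59.8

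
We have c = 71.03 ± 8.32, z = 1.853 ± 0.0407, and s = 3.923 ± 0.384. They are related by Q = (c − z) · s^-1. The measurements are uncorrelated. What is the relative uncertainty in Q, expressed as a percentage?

15.5%

Let u = c − z = 69.18. δu = √(δc² + δz²) = √(69.2 + 0.00166) = 8.32, so δu/u = 0.120.
Q is then a monomial in u, s:
δQ/Q = √((δu/u)² + (-1·δs/s)²) = √(0.0145 + 0.00958) = 0.155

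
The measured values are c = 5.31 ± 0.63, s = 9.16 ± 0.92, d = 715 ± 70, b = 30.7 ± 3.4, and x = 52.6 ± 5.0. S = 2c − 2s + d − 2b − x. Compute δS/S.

0.119

S is a linear combination, so absolute uncertainties add in quadrature:
  (2·δc)² = 1.59;  (2·δs)² = 3.39;  (δd)² = 4900;  (2·δb)² = 46.2;  (δx)² = 25.0
δS = √(4980) = 70.5
S = 593, so δS/S = 70.5/593 = 0.119.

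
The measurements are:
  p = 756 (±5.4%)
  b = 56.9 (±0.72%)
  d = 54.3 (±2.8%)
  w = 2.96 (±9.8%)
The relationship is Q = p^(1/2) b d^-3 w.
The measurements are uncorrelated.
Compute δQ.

Since Q is a product/quotient, work with relative uncertainties:
  (½·δp/p)² = (0.5×0.0540)² = 0.000729;  (1·δb/b)² = (1×0.00720)² = 5.18e-05;  (-3·δd/d)² = (-3×0.0280)² = 0.00706;  (1·δw/w)² = (1×0.0980)² = 0.00960
δQ/Q = √(0.0174) = 0.132
Q = 0.0289, so δQ = 0.132 × 0.0289 = 0.00382.

0.00382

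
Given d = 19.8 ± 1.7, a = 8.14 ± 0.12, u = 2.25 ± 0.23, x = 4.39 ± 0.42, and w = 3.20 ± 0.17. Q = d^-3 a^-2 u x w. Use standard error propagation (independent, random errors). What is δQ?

1.84e-05

Each factor contributes (exponent × relative error)² to (δQ/Q)²:
  (-3·δd/d)² = (-3×0.0859)² = 0.0663;  (-2·δa/a)² = (-2×0.0147)² = 0.000869;  (1·δu/u)² = (1×0.102)² = 0.0104;  (1·δx/x)² = (1×0.0957)² = 0.00915;  (1·δw/w)² = (1×0.0531)² = 0.00282
δQ/Q = √(0.0896) = 0.299
Q = 6.15e-05, so δQ = 0.299 × 6.15e-05 = 1.84e-05.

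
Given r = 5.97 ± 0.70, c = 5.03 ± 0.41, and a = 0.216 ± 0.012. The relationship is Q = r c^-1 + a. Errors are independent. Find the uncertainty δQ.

0.170

Let p = r·c^-1 = 1.19. δp/p = √((1·δr/r)² + (-1·δc/c)²) = √(0.0137 + 0.00664) = 0.143, so δp = 0.169.
Q = p + a: δQ = √(δp² + δa²) = √(0.0287 + 0.000144) = 0.170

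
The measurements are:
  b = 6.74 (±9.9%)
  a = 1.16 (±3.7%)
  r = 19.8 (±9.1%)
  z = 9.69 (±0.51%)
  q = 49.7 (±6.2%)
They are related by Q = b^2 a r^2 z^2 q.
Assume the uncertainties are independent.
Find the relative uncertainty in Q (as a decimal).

Each factor contributes (exponent × relative error)² to (δQ/Q)²:
  (2·δb/b)² = (2×0.0990)² = 0.0392;  (1·δa/a)² = (1×0.0370)² = 0.00137;  (2·δr/r)² = (2×0.0910)² = 0.0331;  (2·δz/z)² = (2×0.00510)² = 0.000104;  (1·δq/q)² = (1×0.0620)² = 0.00384
δQ/Q = √(0.0776) = 0.279

0.279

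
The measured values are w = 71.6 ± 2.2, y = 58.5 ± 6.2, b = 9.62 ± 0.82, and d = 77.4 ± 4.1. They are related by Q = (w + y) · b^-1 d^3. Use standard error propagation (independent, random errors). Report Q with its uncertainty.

Let u = w + y = 130. δu = √(δw² + δy²) = √(4.84 + 38.4) = 6.58, so δu/u = 0.0506.
Q is then a monomial in u, b, d:
δQ/Q = √((δu/u)² + (-1·δb/b)² + (3·δd/d)²) = √(0.00256 + 0.00727 + 0.0253) = 0.187
Q = 6.27e+06, so δQ = 0.187 × 6.27e+06 = 1.17e+06.

(6.27 ± 1.17) × 10^6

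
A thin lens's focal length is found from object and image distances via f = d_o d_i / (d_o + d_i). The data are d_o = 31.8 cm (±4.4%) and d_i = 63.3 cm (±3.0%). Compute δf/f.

∂f/∂d_o = (d_i/(d_o+d_i))² = 0.443;  ∂f/∂d_i = (d_o/(d_o+d_i))² = 0.112
δf = √((∂f/∂d_o · δd_o)² + (∂f/∂d_i · δd_i)²) = √(0.384 + 0.0451) = 0.655 cm
f = 21.2 cm, so δf/f = 0.655/21.2 = 0.0310.

0.0310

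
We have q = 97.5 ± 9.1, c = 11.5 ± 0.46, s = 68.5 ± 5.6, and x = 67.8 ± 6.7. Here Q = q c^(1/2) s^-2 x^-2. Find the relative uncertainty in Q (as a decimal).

Q is a product of powers, so relative uncertainties combine in quadrature:
  (1·δq/q)² = (1×0.0933)² = 0.00871;  (½·δc/c)² = (0.5×0.0400)² = 0.000400;  (-2·δs/s)² = (-2×0.0818)² = 0.0267;  (-2·δx/x)² = (-2×0.0988)² = 0.0391
δQ/Q = √(0.0749) = 0.274

0.274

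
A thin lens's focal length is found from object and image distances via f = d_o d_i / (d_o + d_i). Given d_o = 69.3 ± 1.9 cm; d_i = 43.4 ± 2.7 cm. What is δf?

1.06 cm

∂f/∂d_o = (d_i/(d_o+d_i))² = 0.148;  ∂f/∂d_i = (d_o/(d_o+d_i))² = 0.378
δf = √((∂f/∂d_o · δd_o)² + (∂f/∂d_i · δd_i)²) = √(0.0794 + 1.04) = 1.06 cm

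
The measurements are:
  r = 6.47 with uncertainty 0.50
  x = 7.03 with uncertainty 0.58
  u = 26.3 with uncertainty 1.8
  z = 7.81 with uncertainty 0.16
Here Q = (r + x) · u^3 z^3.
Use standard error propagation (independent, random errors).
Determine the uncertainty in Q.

Let w = r + x = 13.5. δw = √(δr² + δx²) = √(0.250 + 0.336) = 0.766, so δw/w = 0.0567.
Q is then a monomial in w, u, z:
δQ/Q = √((δw/w)² + (3·δu/u)² + (3·δz/z)²) = √(0.00322 + 0.0422 + 0.00378) = 0.222
Q = 1.17e+08, so δQ = 0.222 × 1.17e+08 = 2.59e+07.

2.59e+07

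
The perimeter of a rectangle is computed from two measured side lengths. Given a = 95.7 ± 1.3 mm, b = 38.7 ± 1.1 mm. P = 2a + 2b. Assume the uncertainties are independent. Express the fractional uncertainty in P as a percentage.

1.27%

For a sum/difference, combine absolute errors in quadrature:
  (2·δa)² = 6.76;  (2·δb)² = 4.84
δP = √(11.6) = 3.41 mm
P = 269 mm, so δP/P = 3.41/269 = 0.0127.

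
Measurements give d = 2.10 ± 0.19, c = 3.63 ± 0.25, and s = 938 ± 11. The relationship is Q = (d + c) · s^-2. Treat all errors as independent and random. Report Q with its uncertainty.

Let u = d + c = 5.73. δu = √(δd² + δc²) = √(0.0361 + 0.0625) = 0.314, so δu/u = 0.0548.
Q is then a monomial in u, s:
δQ/Q = √((δu/u)² + (-2·δs/s)²) = √(0.00300 + 0.000550) = 0.0596
Q = 6.51e-06, so δQ = 0.0596 × 6.51e-06 = 3.88e-07.

(6.51 ± 0.388) × 10^-6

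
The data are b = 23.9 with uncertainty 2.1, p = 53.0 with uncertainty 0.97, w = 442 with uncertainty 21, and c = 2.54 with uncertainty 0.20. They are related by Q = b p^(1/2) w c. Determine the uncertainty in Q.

24900

Q is a product of powers, so relative uncertainties combine in quadrature:
  (1·δb/b)² = (1×0.0879)² = 0.00772;  (½·δp/p)² = (0.5×0.0183)² = 8.37e-05;  (1·δw/w)² = (1×0.0475)² = 0.00226;  (1·δc/c)² = (1×0.0787)² = 0.00620
δQ/Q = √(0.0163) = 0.128
Q = 1.95e+05, so δQ = 0.128 × 1.95e+05 = 24900.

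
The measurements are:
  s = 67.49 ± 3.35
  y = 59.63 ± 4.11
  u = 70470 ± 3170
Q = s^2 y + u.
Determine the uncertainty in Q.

Let p = s^2·y = 271600. δp/p = √((2·δs/s)² + (1·δy/y)²) = √(0.00986 + 0.00475) = 0.121, so δp = 32800.
Q = p + u: δQ = √(δp² + δu²) = √(1.08e+09 + 1e+07) = 33000

33000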